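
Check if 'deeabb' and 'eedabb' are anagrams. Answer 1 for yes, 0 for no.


Sort characters of 'deeabb': 'abbdee'
Sort characters of 'eedabb': 'abbdee'
Sorted forms match -> they ARE anagrams
Result: 1

1


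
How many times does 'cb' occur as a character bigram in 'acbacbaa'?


Scanning 'acbacbaa' for bigram 'cb':
  Position 0: 'ac' -> no
  Position 1: 'cb' -> MATCH
  Position 2: 'ba' -> no
  Position 3: 'ac' -> no
  Position 4: 'cb' -> MATCH
  Position 5: 'ba' -> no
  Position 6: 'aa' -> no
Total matches: 2

2


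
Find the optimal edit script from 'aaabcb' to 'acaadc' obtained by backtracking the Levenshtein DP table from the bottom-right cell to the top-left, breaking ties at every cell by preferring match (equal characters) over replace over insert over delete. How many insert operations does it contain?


Edit distance = 3. Backtracking from cell (6, 6) with preference match > replace > insert > delete,
then listing the resulting alignment 'aaabcb' -> 'acaadc' left to right:
  Step 1: keep 'a'
  Step 2: insert 'c' [insertion #1]
  Step 3: keep 'a'
  Step 4: keep 'a'
  Step 5: replace b->d
  Step 6: keep 'c'
  Step 7: delete 'b'
Total insertions: 1

1


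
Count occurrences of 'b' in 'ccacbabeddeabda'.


Scanning 'ccacbabeddeabda' for 'b':
  Position 4: 'b' -> MATCH (count: 1)
  Position 6: 'b' -> MATCH (count: 2)
  Position 12: 'b' -> MATCH (count: 3)
Total occurrences of 'b': 3

3


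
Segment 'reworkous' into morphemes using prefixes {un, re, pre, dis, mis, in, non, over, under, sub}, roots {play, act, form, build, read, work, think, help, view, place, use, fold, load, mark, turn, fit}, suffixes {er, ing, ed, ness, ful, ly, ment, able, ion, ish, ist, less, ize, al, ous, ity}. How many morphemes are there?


Segmenting 'reworkous' against the inventory:
  're' -> prefix (morpheme 1)
  'work' -> root (morpheme 2)
  'ous' -> suffix (morpheme 3)
Total morphemes: 3

3


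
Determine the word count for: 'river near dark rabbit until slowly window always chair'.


Counting words by splitting on spaces:
  Word 1: 'river'
  Word 2: 'near'
  Word 3: 'dark'
  Word 4: 'rabbit'
  Word 5: 'until'
  Word 6: 'slowly'
  Word 7: 'window'
  Word 8: 'always'
  Word 9: 'chair'
Total words: 9

9


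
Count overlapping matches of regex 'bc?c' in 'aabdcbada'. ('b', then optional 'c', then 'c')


Pattern: bc?c means 'b', then optional 'c', then 'c'.
Scanning 'aabdcbada' position-by-position:
  Pos 0: window 'aab' -> no
  Pos 1: window 'abd' -> no
  Pos 2: window 'bdc' -> no
  Pos 3: window 'dcb' -> no
  Pos 4: window 'cba' -> no
  Pos 5: window 'bad' -> no
  Pos 6: window 'ada' -> no
  Pos 7: window 'da' -> no
  Pos 8: window 'a' -> no
Total matches: 0

0


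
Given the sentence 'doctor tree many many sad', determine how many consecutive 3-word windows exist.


Word trigrams from [5] words:
  Trigram 1: (doctor tree many)
  Trigram 2: (tree many many)
  Trigram 3: (many many sad)
Total word trigrams: 5 - 2 = 3

3


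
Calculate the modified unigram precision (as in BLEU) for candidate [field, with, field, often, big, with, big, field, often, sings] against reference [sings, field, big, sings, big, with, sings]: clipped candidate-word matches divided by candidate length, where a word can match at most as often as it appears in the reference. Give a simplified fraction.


Reference word counts: {'big': 2, 'field': 1, 'sings': 3, 'with': 1}
Checking each candidate word (with clipping):
  'field' -> in reference (ref count 1, used 1/1) -> match (matches: 1)
  'with' -> in reference (ref count 1, used 1/1) -> match (matches: 2)
  'field' -> ref count 1 already used up (1/1) -> clipped, no match (matches: 2)
  'often' -> not in reference -> no match (matches: 2)
  'big' -> in reference (ref count 2, used 1/2) -> match (matches: 3)
  'with' -> ref count 1 already used up (1/1) -> clipped, no match (matches: 3)
  'big' -> in reference (ref count 2, used 2/2) -> match (matches: 4)
  'field' -> ref count 1 already used up (1/1) -> clipped, no match (matches: 4)
  'often' -> not in reference -> no match (matches: 4)
  'sings' -> in reference (ref count 3, used 1/3) -> match (matches: 5)
Clipped matches: 5, Candidate length: 10
Precision = 5/10 = 1/2

1/2


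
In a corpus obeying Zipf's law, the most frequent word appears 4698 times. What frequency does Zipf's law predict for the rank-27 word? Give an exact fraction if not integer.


Zipf's law: freq(rank) = f1 / rank
f1 = 4698, rank = 27
freq = 4698 / 27
= 174

174


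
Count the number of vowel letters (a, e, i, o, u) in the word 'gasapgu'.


Scanning each character of 'gasapgu':
  Position 1: 'g' -> consonant (running count: 0)
  Position 2: 'a' -> vowel (running count: 1)
  Position 3: 's' -> consonant (running count: 1)
  Position 4: 'a' -> vowel (running count: 2)
  Position 5: 'p' -> consonant (running count: 2)
  Position 6: 'g' -> consonant (running count: 2)
  Position 7: 'u' -> vowel (running count: 3)
Total vowels: 3

3


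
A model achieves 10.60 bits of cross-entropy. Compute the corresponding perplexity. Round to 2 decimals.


Perplexity formula: PP = 2^H
H = 10.60
PP = 2^10.60
Decompose: 2^10.60 = 2^10 * 2^0.60
2^10 = 1024, 2^0.60 ~ 1.5157166
PP ~ 1024 * 1.5157166 = 1552.0937984
Rounded to 2 decimals: 1552.09

1552.09


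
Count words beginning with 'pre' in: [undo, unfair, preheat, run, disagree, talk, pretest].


Checking each word for prefix 'pre':
  'undo' -> no (count: 0)
  'unfair' -> no (count: 0)
  'preheat' -> YES, starts with 'pre' (count: 1)
  'run' -> no (count: 1)
  'disagree' -> no (count: 1)
  'talk' -> no (count: 1)
  'pretest' -> YES, starts with 'pre' (count: 2)
Total with prefix 'pre': 2

2


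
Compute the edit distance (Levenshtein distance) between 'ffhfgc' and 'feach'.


Building DP table for s1='ffhfgc' (len 6) and s2='feach' (len 5):
       f  e  a  c  h
    0  1  2  3  4  5
  f 1  0  1  2  3  4
  f 2  1  1  2  3  4
  h 3  2  2  2  3  3
  f 4  3  3  3  3  4
  g 5  4  4  4  4  4
  c 6  5  5  5  4  5
Edit distance = dp[6][5] = 5

5


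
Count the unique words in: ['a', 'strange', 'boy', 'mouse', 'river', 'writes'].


Listing all tokens and tracking unique types:
  Token 1: 'a' -> NEW (unique so far: 1)
  Token 2: 'strange' -> NEW (unique so far: 2)
  Token 3: 'boy' -> NEW (unique so far: 3)
  Token 4: 'mouse' -> NEW (unique so far: 4)
  Token 5: 'river' -> NEW (unique so far: 5)
  Token 6: 'writes' -> NEW (unique so far: 6)
Unique types: ('a', 'boy', 'mouse', 'river', 'strange', 'writes')
Vocabulary size: 6

6


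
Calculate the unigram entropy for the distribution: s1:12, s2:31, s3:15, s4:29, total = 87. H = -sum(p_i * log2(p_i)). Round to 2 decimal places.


Computing entropy H = -sum(p_i * log2(p_i)):
  s1: p = 12/87 = 0.1379, -p*log2(p) = 0.3942
  s2: p = 31/87 = 0.3563, -p*log2(p) = 0.5305
  s3: p = 15/87 = 0.1724, -p*log2(p) = 0.4373
  s4: p = 29/87 = 0.3333, -p*log2(p) = 0.5283
H = sum of terms = 1.8903
Rounded to 2 decimals: 1.89

1.89


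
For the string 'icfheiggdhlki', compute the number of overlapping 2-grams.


String 'icfheiggdhlki' has length L = 13.
Number of overlapping n-grams = L - n + 1
Substituting: 13 - 2 + 1 = 12

12


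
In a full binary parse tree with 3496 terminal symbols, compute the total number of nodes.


Leaf nodes (terminals): 3496
Internal nodes = n - 1 = 3496 - 1 = 3495
Total = leaves + internal = 3496 + 3495 = 6991

6991


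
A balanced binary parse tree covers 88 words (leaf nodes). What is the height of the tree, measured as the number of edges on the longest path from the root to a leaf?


In a balanced binary tree with n leaves the deepest leaf is ceil(log2(n)) edges below the root.
log2(88) = 6.4594
ceil(6.4594) = 7
height (edges) = 7

7


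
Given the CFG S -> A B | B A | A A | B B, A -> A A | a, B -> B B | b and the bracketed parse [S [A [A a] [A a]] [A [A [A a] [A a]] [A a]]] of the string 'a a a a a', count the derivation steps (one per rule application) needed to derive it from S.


Every bracketed nonterminal node [X ...] in the tree is produced by exactly one rule application.
Reading the tree off as a leftmost derivation:
  Step 1: S  =>  A A   (applied S -> A A)
  Step 2: A A  =>  A A A   (applied A -> A A)
  Step 3: A A A  =>  a A A   (applied A -> a)
  Step 4: a A A  =>  a a A   (applied A -> a)
  Step 5: a a A  =>  a a A A   (applied A -> A A)
  Step 6: a a A A  =>  a a A A A   (applied A -> A A)
  Step 7: a a A A A  =>  a a a A A   (applied A -> a)
  Step 8: a a a A A  =>  a a a a A   (applied A -> a)
  Step 9: a a a a A  =>  a a a a a   (applied A -> a)
Final yield: a a a a a
Total rewrite steps: 9

9


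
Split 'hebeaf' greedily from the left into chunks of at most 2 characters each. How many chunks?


'hebeaf' has 6 characters.
Chunking with max size 2:
  Chunk 1: 'he' (positions 0-1)
  Chunk 2: 'be' (positions 2-3)
  Chunk 3: 'af' (positions 4-5)
Total chunks: ceil(6 / 2) = 3

3


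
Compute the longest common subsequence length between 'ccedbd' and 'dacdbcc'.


DP table for LCS of 'ccedbd' and 'dacdbcc':
       d  a  c  d  b  c  c
    0  0  0  0  0  0  0  0
  c 0  0  0  1  1  1  1  1
  c 0  0  0  1  1  1  2  2
  e 0  0  0  1  1  1  2  2
  d 0  1  1  1  2  2  2  2
  b 0  1  1  1  2  3  3  3
  d 0  1  1  1  2  3  3  3
LCS: 'cdb'
LCS length = 3

3


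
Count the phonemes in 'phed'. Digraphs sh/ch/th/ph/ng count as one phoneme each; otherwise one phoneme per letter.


Parsing 'phed' greedily, digraphs first:
  'ph' -> digraph (1 consonant phoneme) (phonemes so far: 1)
  'e' -> vowel phoneme (phonemes so far: 2)
  'd' -> consonant phoneme (phonemes so far: 3)
Total phonemes: 3

3


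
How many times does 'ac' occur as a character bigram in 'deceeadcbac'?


Scanning 'deceeadcbac' for bigram 'ac':
  Position 0: 'de' -> no
  Position 1: 'ec' -> no
  Position 2: 'ce' -> no
  Position 3: 'ee' -> no
  Position 4: 'ea' -> no
  Position 5: 'ad' -> no
  Position 6: 'dc' -> no
  Position 7: 'cb' -> no
  Position 8: 'ba' -> no
  Position 9: 'ac' -> MATCH
Total matches: 1

1


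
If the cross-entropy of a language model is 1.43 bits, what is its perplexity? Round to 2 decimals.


Perplexity formula: PP = 2^H
H = 1.43
PP = 2^1.43
Decompose: 2^1.43 = 2^1 * 2^0.43
2^1 = 2, 2^0.43 ~ 1.3472336
PP ~ 2 * 1.3472336 = 2.6944672
Rounded to 2 decimals: 2.69

2.69


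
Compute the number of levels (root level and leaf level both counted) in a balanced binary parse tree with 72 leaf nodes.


In a balanced binary tree with n leaves the deepest leaf is ceil(log2(n)) edges below the root,
so counting node levels inclusive of root and leaves gives ceil(log2(n)) + 1 levels.
log2(72) = 6.1699
ceil(6.1699) = 7
levels = 7 + 1 = 8

8


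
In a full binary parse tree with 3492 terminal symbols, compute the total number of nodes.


Leaf nodes (terminals): 3492
Internal nodes = n - 1 = 3492 - 1 = 3491
Total = leaves + internal = 3492 + 3491 = 6983

6983


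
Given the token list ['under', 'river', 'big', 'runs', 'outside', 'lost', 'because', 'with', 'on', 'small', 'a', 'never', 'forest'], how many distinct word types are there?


Listing all tokens and tracking unique types:
  Token 1: 'under' -> NEW (unique so far: 1)
  Token 2: 'river' -> NEW (unique so far: 2)
  Token 3: 'big' -> NEW (unique so far: 3)
  Token 4: 'runs' -> NEW (unique so far: 4)
  Token 5: 'outside' -> NEW (unique so far: 5)
  Token 6: 'lost' -> NEW (unique so far: 6)
  Token 7: 'because' -> NEW (unique so far: 7)
  Token 8: 'with' -> NEW (unique so far: 8)
  Token 9: 'on' -> NEW (unique so far: 9)
  Token 10: 'small' -> NEW (unique so far: 10)
  Token 11: 'a' -> NEW (unique so far: 11)
  Token 12: 'never' -> NEW (unique so far: 12)
  Token 13: 'forest' -> NEW (unique so far: 13)
Unique types: ('a', 'because', 'big', 'forest', 'lost', 'never', 'on', 'outside', 'river', 'runs', 'small', 'under', 'with')
Vocabulary size: 13

13


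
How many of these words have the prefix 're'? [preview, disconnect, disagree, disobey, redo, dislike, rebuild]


Checking each word for prefix 're':
  'preview' -> no (count: 0)
  'disconnect' -> no (count: 0)
  'disagree' -> no (count: 0)
  'disobey' -> no (count: 0)
  'redo' -> YES, starts with 're' (count: 1)
  'dislike' -> no (count: 1)
  'rebuild' -> YES, starts with 're' (count: 2)
Total with prefix 're': 2

2


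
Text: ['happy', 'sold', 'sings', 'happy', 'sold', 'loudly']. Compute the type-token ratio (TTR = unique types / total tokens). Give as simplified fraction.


Tokens: 6
Unique types: ('happy', 'loudly', 'sings', 'sold') = 4
TTR = 4/6
Simplify: divide both by 2 -> 2/3
TTR = 2/3

2/3


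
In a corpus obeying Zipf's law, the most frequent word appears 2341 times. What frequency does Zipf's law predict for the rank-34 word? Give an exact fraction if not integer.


Zipf's law: freq(rank) = f1 / rank
f1 = 2341, rank = 34
freq = 2341 / 34
GCD(2341, 34) = 1
Simplified: 2341/34

2341/34


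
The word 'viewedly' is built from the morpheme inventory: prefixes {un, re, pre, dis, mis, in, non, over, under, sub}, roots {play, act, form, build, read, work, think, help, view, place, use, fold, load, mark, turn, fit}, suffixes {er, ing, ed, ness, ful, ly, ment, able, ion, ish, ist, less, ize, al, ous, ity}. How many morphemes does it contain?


Segmenting 'viewedly' against the inventory:
  'view' -> root (morpheme 1)
  'ed' -> suffix (morpheme 2)
  'ly' -> suffix (morpheme 3)
Total morphemes: 3

3


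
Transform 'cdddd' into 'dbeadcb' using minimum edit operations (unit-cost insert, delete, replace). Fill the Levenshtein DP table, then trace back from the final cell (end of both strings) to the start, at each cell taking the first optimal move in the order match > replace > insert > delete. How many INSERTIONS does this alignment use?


Edit distance = 6. Backtracking from cell (5, 7) with preference match > replace > insert > delete,
then listing the resulting alignment 'cdddd' -> 'dbeadcb' left to right:
  Step 1: insert 'd' [insertion #1]
  Step 2: insert 'b' [insertion #2]
  Step 3: replace c->e
  Step 4: replace d->a
  Step 5: keep 'd'
  Step 6: replace d->c
  Step 7: replace d->b
Total insertions: 2

2


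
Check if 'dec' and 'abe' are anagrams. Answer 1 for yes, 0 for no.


Sort characters of 'dec': 'cde'
Sort characters of 'abe': 'abe'
Sorted forms differ -> they are NOT anagrams
Result: 0

0


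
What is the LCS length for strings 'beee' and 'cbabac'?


DP table for LCS of 'beee' and 'cbabac':
       c  b  a  b  a  c
    0  0  0  0  0  0  0
  b 0  0  1  1  1  1  1
  e 0  0  1  1  1  1  1
  e 0  0  1  1  1  1  1
  e 0  0  1  1  1  1  1
LCS: 'b'
LCS length = 1

1


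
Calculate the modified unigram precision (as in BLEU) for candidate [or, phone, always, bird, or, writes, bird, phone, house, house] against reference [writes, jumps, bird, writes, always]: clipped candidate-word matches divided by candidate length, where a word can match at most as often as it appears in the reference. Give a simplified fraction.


Reference word counts: {'always': 1, 'bird': 1, 'jumps': 1, 'writes': 2}
Checking each candidate word (with clipping):
  'or' -> not in reference -> no match (matches: 0)
  'phone' -> not in reference -> no match (matches: 0)
  'always' -> in reference (ref count 1, used 1/1) -> match (matches: 1)
  'bird' -> in reference (ref count 1, used 1/1) -> match (matches: 2)
  'or' -> not in reference -> no match (matches: 2)
  'writes' -> in reference (ref count 2, used 1/2) -> match (matches: 3)
  'bird' -> ref count 1 already used up (1/1) -> clipped, no match (matches: 3)
  'phone' -> not in reference -> no match (matches: 3)
  'house' -> not in reference -> no match (matches: 3)
  'house' -> not in reference -> no match (matches: 3)
Clipped matches: 3, Candidate length: 10
Precision = 3/10

3/10


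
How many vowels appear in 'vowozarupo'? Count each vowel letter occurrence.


Scanning each character of 'vowozarupo':
  Position 1: 'v' -> consonant (running count: 0)
  Position 2: 'o' -> vowel (running count: 1)
  Position 3: 'w' -> consonant (running count: 1)
  Position 4: 'o' -> vowel (running count: 2)
  Position 5: 'z' -> consonant (running count: 2)
  Position 6: 'a' -> vowel (running count: 3)
  Position 7: 'r' -> consonant (running count: 3)
  Position 8: 'u' -> vowel (running count: 4)
  Position 9: 'p' -> consonant (running count: 4)
  Position 10: 'o' -> vowel (running count: 5)
Total vowels: 5

5


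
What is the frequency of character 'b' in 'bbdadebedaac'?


Scanning 'bbdadebedaac' for 'b':
  Position 0: 'b' -> MATCH (count: 1)
  Position 1: 'b' -> MATCH (count: 2)
  Position 6: 'b' -> MATCH (count: 3)
Total occurrences of 'b': 3

3


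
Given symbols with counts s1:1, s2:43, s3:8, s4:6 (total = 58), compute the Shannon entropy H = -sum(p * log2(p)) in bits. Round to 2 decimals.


Computing entropy H = -sum(p_i * log2(p_i)):
  s1: p = 1/58 = 0.0172, -p*log2(p) = 0.1010
  s2: p = 43/58 = 0.7414, -p*log2(p) = 0.3201
  s3: p = 8/58 = 0.1379, -p*log2(p) = 0.3942
  s4: p = 6/58 = 0.1034, -p*log2(p) = 0.3386
H = sum of terms = 1.1539
Rounded to 2 decimals: 1.15

1.15


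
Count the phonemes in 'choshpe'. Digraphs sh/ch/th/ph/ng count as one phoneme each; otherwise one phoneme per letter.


Parsing 'choshpe' greedily, digraphs first:
  'ch' -> digraph (1 consonant phoneme) (phonemes so far: 1)
  'o' -> vowel phoneme (phonemes so far: 2)
  'sh' -> digraph (1 consonant phoneme) (phonemes so far: 3)
  'p' -> consonant phoneme (phonemes so far: 4)
  'e' -> vowel phoneme (phonemes so far: 5)
Total phonemes: 5

5


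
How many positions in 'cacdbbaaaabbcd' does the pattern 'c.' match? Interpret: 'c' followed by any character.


Pattern: c. means 'c' followed by any character.
Scanning 'cacdbbaaaabbcd' position-by-position:
  Pos 0: window 'ca' -> MATCH
  Pos 1: window 'ac' -> no
  Pos 2: window 'cd' -> MATCH
  Pos 3: window 'db' -> no
  Pos 4: window 'bb' -> no
  Pos 5: window 'ba' -> no
  Pos 6: window 'aa' -> no
  Pos 7: window 'aa' -> no
  Pos 8: window 'aa' -> no
  Pos 9: window 'ab' -> no
  Pos 10: window 'bb' -> no
  Pos 11: window 'bc' -> no
  Pos 12: window 'cd' -> MATCH
  Pos 13: window 'd' -> no
Total matches: 3

3


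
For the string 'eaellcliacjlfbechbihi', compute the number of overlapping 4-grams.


String 'eaellcliacjlfbechbihi' has length L = 21.
Number of overlapping n-grams = L - n + 1
Substituting: 21 - 4 + 1 = 18

18


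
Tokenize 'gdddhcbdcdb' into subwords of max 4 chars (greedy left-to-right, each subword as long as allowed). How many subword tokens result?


'gdddhcbdcdb' has 11 characters.
Chunking with max size 4:
  Chunk 1: 'gddd' (positions 0-3)
  Chunk 2: 'hcbd' (positions 4-7)
  Chunk 3: 'cdb' (positions 8-10)
Total chunks: ceil(11 / 4) = 3

3


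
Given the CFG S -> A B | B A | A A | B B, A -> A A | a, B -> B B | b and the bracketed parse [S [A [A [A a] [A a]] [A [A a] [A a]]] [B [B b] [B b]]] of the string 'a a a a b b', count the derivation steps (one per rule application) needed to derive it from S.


Every bracketed nonterminal node [X ...] in the tree is produced by exactly one rule application.
Reading the tree off as a leftmost derivation:
  Step 1: S  =>  A B   (applied S -> A B)
  Step 2: A B  =>  A A B   (applied A -> A A)
  Step 3: A A B  =>  A A A B   (applied A -> A A)
  Step 4: A A A B  =>  a A A B   (applied A -> a)
  Step 5: a A A B  =>  a a A B   (applied A -> a)
  Step 6: a a A B  =>  a a A A B   (applied A -> A A)
  Step 7: a a A A B  =>  a a a A B   (applied A -> a)
  Step 8: a a a A B  =>  a a a a B   (applied A -> a)
  Step 9: a a a a B  =>  a a a a B B   (applied B -> B B)
  Step 10: a a a a B B  =>  a a a a b B   (applied B -> b)
  Step 11: a a a a b B  =>  a a a a b b   (applied B -> b)
Final yield: a a a a b b
Total rewrite steps: 11

11


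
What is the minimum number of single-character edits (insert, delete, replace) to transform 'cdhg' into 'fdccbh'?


Building DP table for s1='cdhg' (len 4) and s2='fdccbh' (len 6):
       f  d  c  c  b  h
    0  1  2  3  4  5  6
  c 1  1  2  2  3  4  5
  d 2  2  1  2  3  4  5
  h 3  3  2  2  3  4  4
  g 4  4  3  3  3  4  5
Edit distance = dp[4][6] = 5

5


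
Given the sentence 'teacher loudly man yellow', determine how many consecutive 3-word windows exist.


Word trigrams from [4] words:
  Trigram 1: (teacher loudly man)
  Trigram 2: (loudly man yellow)
Total word trigrams: 4 - 2 = 2

2


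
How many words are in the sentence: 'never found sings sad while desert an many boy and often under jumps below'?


Counting words by splitting on spaces:
  Word 1: 'never'
  Word 2: 'found'
  Word 3: 'sings'
  Word 4: 'sad'
  Word 5: 'while'
  Word 6: 'desert'
  Word 7: 'an'
  Word 8: 'many'
  Word 9: 'boy'
  Word 10: 'and'
  Word 11: 'often'
  Word 12: 'under'
  Word 13: 'jumps'
  Word 14: 'below'
Total words: 14

14


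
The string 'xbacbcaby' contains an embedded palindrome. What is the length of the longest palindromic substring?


Scanning 'xbacbcaby' for palindromic substrings.
Substring at positions 1-7: 'bacbcab'.
Check: reverse('bacbcab') = 'bacbcab' -> palindrome confirmed.
Neighbouring characters ('x' / 'y') break symmetry, so it cannot extend further.
No longer palindromic substring exists; longest length = 7

7


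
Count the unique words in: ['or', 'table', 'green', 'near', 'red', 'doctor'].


Listing all tokens and tracking unique types:
  Token 1: 'or' -> NEW (unique so far: 1)
  Token 2: 'table' -> NEW (unique so far: 2)
  Token 3: 'green' -> NEW (unique so far: 3)
  Token 4: 'near' -> NEW (unique so far: 4)
  Token 5: 'red' -> NEW (unique so far: 5)
  Token 6: 'doctor' -> NEW (unique so far: 6)
Unique types: ('doctor', 'green', 'near', 'or', 'red', 'table')
Vocabulary size: 6

6


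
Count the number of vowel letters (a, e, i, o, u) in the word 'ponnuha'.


Scanning each character of 'ponnuha':
  Position 1: 'p' -> consonant (running count: 0)
  Position 2: 'o' -> vowel (running count: 1)
  Position 3: 'n' -> consonant (running count: 1)
  Position 4: 'n' -> consonant (running count: 1)
  Position 5: 'u' -> vowel (running count: 2)
  Position 6: 'h' -> consonant (running count: 2)
  Position 7: 'a' -> vowel (running count: 3)
Total vowels: 3

3


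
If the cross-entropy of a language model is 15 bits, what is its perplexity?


Perplexity formula: PP = 2^H
H = 15
PP = 2^15
PP = 2^15 = 32768

32768


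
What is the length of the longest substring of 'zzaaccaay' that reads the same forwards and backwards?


Scanning 'zzaaccaay' for palindromic substrings.
Substring at positions 2-7: 'aaccaa'.
Check: reverse('aaccaa') = 'aaccaa' -> palindrome confirmed.
Neighbouring characters ('z' / 'y') break symmetry, so it cannot extend further.
No longer palindromic substring exists; longest length = 6

6


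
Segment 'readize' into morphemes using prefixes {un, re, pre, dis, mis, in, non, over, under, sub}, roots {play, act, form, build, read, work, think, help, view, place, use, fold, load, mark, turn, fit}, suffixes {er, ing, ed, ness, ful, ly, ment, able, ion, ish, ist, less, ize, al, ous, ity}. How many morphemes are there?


Segmenting 'readize' against the inventory:
  'read' -> root (morpheme 1)
  'ize' -> suffix (morpheme 2)
Total morphemes: 2

2


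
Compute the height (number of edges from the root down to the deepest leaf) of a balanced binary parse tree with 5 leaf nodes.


In a balanced binary tree with n leaves the deepest leaf is ceil(log2(n)) edges below the root.
log2(5) = 2.3219
ceil(2.3219) = 3
height (edges) = 3

3


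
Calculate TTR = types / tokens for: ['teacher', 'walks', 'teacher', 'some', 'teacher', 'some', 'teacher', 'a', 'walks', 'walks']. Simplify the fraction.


Tokens: 10
Unique types: ('a', 'some', 'teacher', 'walks') = 4
TTR = 4/10
Simplify: divide both by 2 -> 2/5
TTR = 2/5

2/5


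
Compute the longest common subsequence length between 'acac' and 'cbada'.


DP table for LCS of 'acac' and 'cbada':
       c  b  a  d  a
    0  0  0  0  0  0
  a 0  0  0  1  1  1
  c 0  1  1  1  1  1
  a 0  1  1  2  2  2
  c 0  1  1  2  2  2
LCS: 'aa'
LCS length = 2

2


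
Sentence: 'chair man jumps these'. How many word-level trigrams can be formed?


Word trigrams from [4] words:
  Trigram 1: (chair man jumps)
  Trigram 2: (man jumps these)
Total word trigrams: 4 - 2 = 2

2


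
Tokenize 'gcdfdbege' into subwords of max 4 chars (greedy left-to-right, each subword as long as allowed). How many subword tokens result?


'gcdfdbege' has 9 characters.
Chunking with max size 4:
  Chunk 1: 'gcdf' (positions 0-3)
  Chunk 2: 'dbeg' (positions 4-7)
  Chunk 3: 'e' (positions 8-8)
Total chunks: ceil(9 / 4) = 3

3


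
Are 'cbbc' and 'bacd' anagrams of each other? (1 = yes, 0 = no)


Sort characters of 'cbbc': 'bbcc'
Sort characters of 'bacd': 'abcd'
Sorted forms differ -> they are NOT anagrams
Result: 0

0


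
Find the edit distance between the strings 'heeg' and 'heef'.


Building DP table for s1='heeg' (len 4) and s2='heef' (len 4):
       h  e  e  f
    0  1  2  3  4
  h 1  0  1  2  3
  e 2  1  0  1  2
  e 3  2  1  0  1
  g 4  3  2  1  1
Edit distance = dp[4][4] = 1

1


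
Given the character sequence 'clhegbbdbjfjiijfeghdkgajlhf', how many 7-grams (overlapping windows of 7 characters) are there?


String 'clhegbbdbjfjiijfeghdkgajlhf' has length L = 27.
Number of overlapping n-grams = L - n + 1
Substituting: 27 - 7 + 1 = 21

21


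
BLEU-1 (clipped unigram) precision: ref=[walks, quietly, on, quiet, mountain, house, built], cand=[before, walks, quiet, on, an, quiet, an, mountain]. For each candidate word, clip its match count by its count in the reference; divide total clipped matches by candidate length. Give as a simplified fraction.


Reference word counts: {'built': 1, 'house': 1, 'mountain': 1, 'on': 1, 'quiet': 1, 'quietly': 1, 'walks': 1}
Checking each candidate word (with clipping):
  'before' -> not in reference -> no match (matches: 0)
  'walks' -> in reference (ref count 1, used 1/1) -> match (matches: 1)
  'quiet' -> in reference (ref count 1, used 1/1) -> match (matches: 2)
  'on' -> in reference (ref count 1, used 1/1) -> match (matches: 3)
  'an' -> not in reference -> no match (matches: 3)
  'quiet' -> ref count 1 already used up (1/1) -> clipped, no match (matches: 3)
  'an' -> not in reference -> no match (matches: 3)
  'mountain' -> in reference (ref count 1, used 1/1) -> match (matches: 4)
Clipped matches: 4, Candidate length: 8
Precision = 4/8 = 1/2

1/2


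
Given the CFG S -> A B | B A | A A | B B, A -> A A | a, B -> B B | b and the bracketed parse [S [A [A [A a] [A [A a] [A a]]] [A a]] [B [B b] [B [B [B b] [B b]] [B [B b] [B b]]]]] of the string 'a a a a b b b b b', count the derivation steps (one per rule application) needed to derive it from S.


Every bracketed nonterminal node [X ...] in the tree is produced by exactly one rule application.
Reading the tree off as a leftmost derivation:
  Step 1: S  =>  A B   (applied S -> A B)
  Step 2: A B  =>  A A B   (applied A -> A A)
  Step 3: A A B  =>  A A A B   (applied A -> A A)
  Step 4: A A A B  =>  a A A B   (applied A -> a)
  Step 5: a A A B  =>  a A A A B   (applied A -> A A)
  Step 6: a A A A B  =>  a a A A B   (applied A -> a)
  Step 7: a a A A B  =>  a a a A B   (applied A -> a)
  Step 8: a a a A B  =>  a a a a B   (applied A -> a)
  Step 9: a a a a B  =>  a a a a B B   (applied B -> B B)
  Step 10: a a a a B B  =>  a a a a b B   (applied B -> b)
  Step 11: a a a a b B  =>  a a a a b B B   (applied B -> B B)
  Step 12: a a a a b B B  =>  a a a a b B B B   (applied B -> B B)
  Step 13: a a a a b B B B  =>  a a a a b b B B   (applied B -> b)
  Step 14: a a a a b b B B  =>  a a a a b b b B   (applied B -> b)
  Step 15: a a a a b b b B  =>  a a a a b b b B B   (applied B -> B B)
  Step 16: a a a a b b b B B  =>  a a a a b b b b B   (applied B -> b)
  Step 17: a a a a b b b b B  =>  a a a a b b b b b   (applied B -> b)
Final yield: a a a a b b b b b
Total rewrite steps: 17

17


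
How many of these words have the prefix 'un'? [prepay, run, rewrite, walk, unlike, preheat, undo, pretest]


Checking each word for prefix 'un':
  'prepay' -> no (count: 0)
  'run' -> no (count: 0)
  'rewrite' -> no (count: 0)
  'walk' -> no (count: 0)
  'unlike' -> YES, starts with 'un' (count: 1)
  'preheat' -> no (count: 1)
  'undo' -> YES, starts with 'un' (count: 2)
  'pretest' -> no (count: 2)
Total with prefix 'un': 2

2


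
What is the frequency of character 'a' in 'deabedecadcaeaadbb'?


Scanning 'deabedecadcaeaadbb' for 'a':
  Position 2: 'a' -> MATCH (count: 1)
  Position 8: 'a' -> MATCH (count: 2)
  Position 11: 'a' -> MATCH (count: 3)
  Position 13: 'a' -> MATCH (count: 4)
  Position 14: 'a' -> MATCH (count: 5)
Total occurrences of 'a': 5

5


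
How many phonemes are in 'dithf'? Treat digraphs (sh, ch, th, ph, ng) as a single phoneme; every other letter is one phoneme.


Parsing 'dithf' greedily, digraphs first:
  'd' -> consonant phoneme (phonemes so far: 1)
  'i' -> vowel phoneme (phonemes so far: 2)
  'th' -> digraph (1 consonant phoneme) (phonemes so far: 3)
  'f' -> consonant phoneme (phonemes so far: 4)
Total phonemes: 4

4


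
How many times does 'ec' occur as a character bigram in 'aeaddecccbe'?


Scanning 'aeaddecccbe' for bigram 'ec':
  Position 0: 'ae' -> no
  Position 1: 'ea' -> no
  Position 2: 'ad' -> no
  Position 3: 'dd' -> no
  Position 4: 'de' -> no
  Position 5: 'ec' -> MATCH
  Position 6: 'cc' -> no
  Position 7: 'cc' -> no
  Position 8: 'cb' -> no
  Position 9: 'be' -> no
Total matches: 1

1


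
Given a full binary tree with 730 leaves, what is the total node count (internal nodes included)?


Leaf nodes (terminals): 730
Internal nodes = n - 1 = 730 - 1 = 729
Total = leaves + internal = 730 + 729 = 1459

1459


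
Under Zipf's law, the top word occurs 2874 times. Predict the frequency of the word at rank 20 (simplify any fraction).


Zipf's law: freq(rank) = f1 / rank
f1 = 2874, rank = 20
freq = 2874 / 20
GCD(2874, 20) = 2
Simplified: 1437/10

1437/10


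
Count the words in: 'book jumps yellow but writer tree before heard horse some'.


Counting words by splitting on spaces:
  Word 1: 'book'
  Word 2: 'jumps'
  Word 3: 'yellow'
  Word 4: 'but'
  Word 5: 'writer'
  Word 6: 'tree'
  Word 7: 'before'
  Word 8: 'heard'
  Word 9: 'horse'
  Word 10: 'some'
Total words: 10

10


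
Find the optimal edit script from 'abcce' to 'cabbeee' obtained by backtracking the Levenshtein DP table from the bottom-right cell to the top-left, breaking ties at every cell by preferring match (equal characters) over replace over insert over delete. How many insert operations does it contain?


Edit distance = 4. Backtracking from cell (5, 7) with preference match > replace > insert > delete,
then listing the resulting alignment 'abcce' -> 'cabbeee' left to right:
  Step 1: insert 'c' [insertion #1]
  Step 2: keep 'a'
  Step 3: insert 'b' [insertion #2]
  Step 4: keep 'b'
  Step 5: replace c->e
  Step 6: replace c->e
  Step 7: keep 'e'
Total insertions: 2

2


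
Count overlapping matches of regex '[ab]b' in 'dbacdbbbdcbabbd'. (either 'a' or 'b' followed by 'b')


Pattern: [ab]b means either 'a' or 'b' followed by 'b'.
Scanning 'dbacdbbbdcbabbd' position-by-position:
  Pos 0: window 'db' -> no
  Pos 1: window 'ba' -> no
  Pos 2: window 'ac' -> no
  Pos 3: window 'cd' -> no
  Pos 4: window 'db' -> no
  Pos 5: window 'bb' -> MATCH
  Pos 6: window 'bb' -> MATCH
  Pos 7: window 'bd' -> no
  Pos 8: window 'dc' -> no
  Pos 9: window 'cb' -> no
  Pos 10: window 'ba' -> no
  Pos 11: window 'ab' -> MATCH
  Pos 12: window 'bb' -> MATCH
  Pos 13: window 'bd' -> no
  Pos 14: window 'd' -> no
Total matches: 4

4


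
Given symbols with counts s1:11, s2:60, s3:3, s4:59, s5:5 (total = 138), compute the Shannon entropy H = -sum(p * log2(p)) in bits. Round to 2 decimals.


Computing entropy H = -sum(p_i * log2(p_i)):
  s1: p = 11/138 = 0.0797, -p*log2(p) = 0.2909
  s2: p = 60/138 = 0.4348, -p*log2(p) = 0.5224
  s3: p = 3/138 = 0.0217, -p*log2(p) = 0.1201
  s4: p = 59/138 = 0.4275, -p*log2(p) = 0.5241
  s5: p = 5/138 = 0.0362, -p*log2(p) = 0.1734
H = sum of terms = 1.6309
Rounded to 2 decimals: 1.63

1.63


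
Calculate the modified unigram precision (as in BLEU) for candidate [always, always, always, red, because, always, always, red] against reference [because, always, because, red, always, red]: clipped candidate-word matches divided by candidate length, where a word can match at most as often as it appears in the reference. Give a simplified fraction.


Reference word counts: {'always': 2, 'because': 2, 'red': 2}
Checking each candidate word (with clipping):
  'always' -> in reference (ref count 2, used 1/2) -> match (matches: 1)
  'always' -> in reference (ref count 2, used 2/2) -> match (matches: 2)
  'always' -> ref count 2 already used up (2/2) -> clipped, no match (matches: 2)
  'red' -> in reference (ref count 2, used 1/2) -> match (matches: 3)
  'because' -> in reference (ref count 2, used 1/2) -> match (matches: 4)
  'always' -> ref count 2 already used up (2/2) -> clipped, no match (matches: 4)
  'always' -> ref count 2 already used up (2/2) -> clipped, no match (matches: 4)
  'red' -> in reference (ref count 2, used 2/2) -> match (matches: 5)
Clipped matches: 5, Candidate length: 8
Precision = 5/8

5/8


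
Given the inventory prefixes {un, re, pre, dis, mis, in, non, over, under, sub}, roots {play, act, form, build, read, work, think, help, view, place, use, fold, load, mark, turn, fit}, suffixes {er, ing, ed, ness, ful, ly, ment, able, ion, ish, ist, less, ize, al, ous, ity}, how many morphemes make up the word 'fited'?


Segmenting 'fited' against the inventory:
  'fit' -> root (morpheme 1)
  'ed' -> suffix (morpheme 2)
Total morphemes: 2

2


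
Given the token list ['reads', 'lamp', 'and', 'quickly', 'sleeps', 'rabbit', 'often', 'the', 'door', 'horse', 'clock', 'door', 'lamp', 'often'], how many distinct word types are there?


Listing all tokens and tracking unique types:
  Token 1: 'reads' -> NEW (unique so far: 1)
  Token 2: 'lamp' -> NEW (unique so far: 2)
  Token 3: 'and' -> NEW (unique so far: 3)
  Token 4: 'quickly' -> NEW (unique so far: 4)
  Token 5: 'sleeps' -> NEW (unique so far: 5)
  Token 6: 'rabbit' -> NEW (unique so far: 6)
  Token 7: 'often' -> NEW (unique so far: 7)
  Token 8: 'the' -> NEW (unique so far: 8)
  Token 9: 'door' -> NEW (unique so far: 9)
  Token 10: 'horse' -> NEW (unique so far: 10)
  Token 11: 'clock' -> NEW (unique so far: 11)
  Token 12: 'door' -> duplicate (unique so far: 11)
  Token 13: 'lamp' -> duplicate (unique so far: 11)
  Token 14: 'often' -> duplicate (unique so far: 11)
Unique types: ('and', 'clock', 'door', 'horse', 'lamp', 'often', 'quickly', 'rabbit', 'reads', 'sleeps', 'the')
Vocabulary size: 11

11


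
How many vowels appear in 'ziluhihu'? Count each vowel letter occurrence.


Scanning each character of 'ziluhihu':
  Position 1: 'z' -> consonant (running count: 0)
  Position 2: 'i' -> vowel (running count: 1)
  Position 3: 'l' -> consonant (running count: 1)
  Position 4: 'u' -> vowel (running count: 2)
  Position 5: 'h' -> consonant (running count: 2)
  Position 6: 'i' -> vowel (running count: 3)
  Position 7: 'h' -> consonant (running count: 3)
  Position 8: 'u' -> vowel (running count: 4)
Total vowels: 4

4


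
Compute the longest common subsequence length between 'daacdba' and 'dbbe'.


DP table for LCS of 'daacdba' and 'dbbe':
       d  b  b  e
    0  0  0  0  0
  d 0  1  1  1  1
  a 0  1  1  1  1
  a 0  1  1  1  1
  c 0  1  1  1  1
  d 0  1  1  1  1
  b 0  1  2  2  2
  a 0  1  2  2  2
LCS: 'db'
LCS length = 2

2


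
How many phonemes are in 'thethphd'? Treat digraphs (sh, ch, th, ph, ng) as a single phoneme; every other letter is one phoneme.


Parsing 'thethphd' greedily, digraphs first:
  'th' -> digraph (1 consonant phoneme) (phonemes so far: 1)
  'e' -> vowel phoneme (phonemes so far: 2)
  'th' -> digraph (1 consonant phoneme) (phonemes so far: 3)
  'ph' -> digraph (1 consonant phoneme) (phonemes so far: 4)
  'd' -> consonant phoneme (phonemes so far: 5)
Total phonemes: 5

5


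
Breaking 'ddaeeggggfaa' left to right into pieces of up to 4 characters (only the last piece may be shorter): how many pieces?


'ddaeeggggfaa' has 12 characters.
Chunking with max size 4:
  Chunk 1: 'ddae' (positions 0-3)
  Chunk 2: 'eggg' (positions 4-7)
  Chunk 3: 'gfaa' (positions 8-11)
Total chunks: ceil(12 / 4) = 3

3


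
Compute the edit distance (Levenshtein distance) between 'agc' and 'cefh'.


Building DP table for s1='agc' (len 3) and s2='cefh' (len 4):
       c  e  f  h
    0  1  2  3  4
  a 1  1  2  3  4
  g 2  2  2  3  4
  c 3  2  3  3  4
Edit distance = dp[3][4] = 4

4


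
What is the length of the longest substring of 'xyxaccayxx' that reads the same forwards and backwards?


Scanning 'xyxaccayxx' for palindromic substrings.
Substring at positions 3-6: 'acca'.
Check: reverse('acca') = 'acca' -> palindrome confirmed.
Neighbouring characters ('x' / 'y') break symmetry, so it cannot extend further.
No longer palindromic substring exists; longest length = 4

4


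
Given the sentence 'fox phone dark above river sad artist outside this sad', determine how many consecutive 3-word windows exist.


Word trigrams from [10] words:
  Trigram 1: (fox phone dark)
  Trigram 2: (phone dark above)
  Trigram 3: (dark above river)
  Trigram 4: (above river sad)
  Trigram 5: (river sad artist)
  Trigram 6: (sad artist outside)
  Trigram 7: (artist outside this)
  Trigram 8: (outside this sad)
Total word trigrams: 10 - 2 = 8

8


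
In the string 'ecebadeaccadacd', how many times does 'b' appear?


Scanning 'ecebadeaccadacd' for 'b':
  Position 3: 'b' -> MATCH (count: 1)
Total occurrences of 'b': 1

1


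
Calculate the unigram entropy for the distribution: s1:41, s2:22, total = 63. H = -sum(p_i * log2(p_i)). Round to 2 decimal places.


Computing entropy H = -sum(p_i * log2(p_i)):
  s1: p = 41/63 = 0.6508, -p*log2(p) = 0.4033
  s2: p = 22/63 = 0.3492, -p*log2(p) = 0.5300
H = sum of terms = 0.9333
Rounded to 2 decimals: 0.93

0.93


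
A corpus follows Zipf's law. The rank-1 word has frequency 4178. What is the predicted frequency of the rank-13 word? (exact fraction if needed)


Zipf's law: freq(rank) = f1 / rank
f1 = 4178, rank = 13
freq = 4178 / 13
GCD(4178, 13) = 1
Simplified: 4178/13

4178/13


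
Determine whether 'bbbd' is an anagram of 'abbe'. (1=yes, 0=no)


Sort characters of 'bbbd': 'bbbd'
Sort characters of 'abbe': 'abbe'
Sorted forms differ -> they are NOT anagrams
Result: 0

0


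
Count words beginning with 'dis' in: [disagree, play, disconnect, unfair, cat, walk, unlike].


Checking each word for prefix 'dis':
  'disagree' -> YES, starts with 'dis' (count: 1)
  'play' -> no (count: 1)
  'disconnect' -> YES, starts with 'dis' (count: 2)
  'unfair' -> no (count: 2)
  'cat' -> no (count: 2)
  'walk' -> no (count: 2)
  'unlike' -> no (count: 2)
Total with prefix 'dis': 2

2


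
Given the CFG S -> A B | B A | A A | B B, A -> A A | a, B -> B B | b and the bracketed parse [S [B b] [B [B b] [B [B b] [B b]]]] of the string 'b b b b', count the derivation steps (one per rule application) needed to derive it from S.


Every bracketed nonterminal node [X ...] in the tree is produced by exactly one rule application.
Reading the tree off as a leftmost derivation:
  Step 1: S  =>  B B   (applied S -> B B)
  Step 2: B B  =>  b B   (applied B -> b)
  Step 3: b B  =>  b B B   (applied B -> B B)
  Step 4: b B B  =>  b b B   (applied B -> b)
  Step 5: b b B  =>  b b B B   (applied B -> B B)
  Step 6: b b B B  =>  b b b B   (applied B -> b)
  Step 7: b b b B  =>  b b b b   (applied B -> b)
Final yield: b b b b
Total rewrite steps: 7

7


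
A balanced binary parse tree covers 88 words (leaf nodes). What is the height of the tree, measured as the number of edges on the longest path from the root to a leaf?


In a balanced binary tree with n leaves the deepest leaf is ceil(log2(n)) edges below the root.
log2(88) = 6.4594
ceil(6.4594) = 7
height (edges) = 7

7
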